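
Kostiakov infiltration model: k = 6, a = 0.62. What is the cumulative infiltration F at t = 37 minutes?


F = k * t^a = 6 * 37^0.62
F = 6 * 9.381776

56.2907 mm


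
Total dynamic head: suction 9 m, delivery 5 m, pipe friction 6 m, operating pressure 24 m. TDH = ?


TDH = Hs + Hd + hf + Hp = 9 + 5 + 6 + 24 = 44

44 m


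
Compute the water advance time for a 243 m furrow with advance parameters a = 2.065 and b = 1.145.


t = (L/a)^(1/b)
t = (243/2.065)^(1/1.145)
t = 117.675545^(1/1.145)

64.3368 min


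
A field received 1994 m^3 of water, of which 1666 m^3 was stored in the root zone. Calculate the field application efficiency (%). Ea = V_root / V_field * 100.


Ea = V_root / V_field * 100 = 1666 / 1994 * 100 = 83.5507%

83.5507 %


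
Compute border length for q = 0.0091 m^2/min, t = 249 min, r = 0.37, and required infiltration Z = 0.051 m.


L = q*t/((1+r)*Z)
L = 0.0091*249/((1+0.37)*0.051)
L = 2.2659/0.06987

32.4302 m


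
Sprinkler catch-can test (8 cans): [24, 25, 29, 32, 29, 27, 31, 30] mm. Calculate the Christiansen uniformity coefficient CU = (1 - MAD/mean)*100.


mean = 28.375000 mm
MAD = 2.281250 mm
CU = (1 - 2.281250/28.375000)*100

91.9604 %


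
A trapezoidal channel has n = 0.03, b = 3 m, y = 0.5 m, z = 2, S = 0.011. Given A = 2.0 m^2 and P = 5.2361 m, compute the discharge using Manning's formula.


R = A/P = 2.0/5.2361 = 0.381964
Q = (1/0.03) * 2.0 * 0.381964^(2/3) * 0.011^0.5

3.6809 m^3/s


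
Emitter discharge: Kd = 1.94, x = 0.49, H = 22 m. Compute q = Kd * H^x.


q = Kd * H^x = 1.94 * 22^0.49 = 1.94 * 4.547651

8.8224 L/h


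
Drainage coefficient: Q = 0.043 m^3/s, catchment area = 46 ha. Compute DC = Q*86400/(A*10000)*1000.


DC = Q * 86400 / (A * 10000) * 1000
DC = 0.043 * 86400 / (46 * 10000) * 1000
DC = 3715200.0000 / 460000

8.0765 mm/day


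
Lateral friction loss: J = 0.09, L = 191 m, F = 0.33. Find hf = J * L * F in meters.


hf = J * L * F = 0.09 * 191 * 0.33 = 5.6727 m

5.6727 m


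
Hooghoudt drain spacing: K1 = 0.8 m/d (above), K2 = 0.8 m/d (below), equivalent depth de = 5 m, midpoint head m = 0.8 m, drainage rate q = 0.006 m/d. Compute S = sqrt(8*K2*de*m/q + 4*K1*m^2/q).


S^2 = 8*K2*de*m/q + 4*K1*m^2/q
S^2 = 8*0.8*5*0.8/0.006 + 4*0.8*0.8^2/0.006
S = sqrt(4608.0000)

67.8823 m


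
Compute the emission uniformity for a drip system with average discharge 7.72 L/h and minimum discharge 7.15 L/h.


EU = (q_min/q_avg)*100 = (7.15/7.72)*100 = 92.6166%

92.6166 %


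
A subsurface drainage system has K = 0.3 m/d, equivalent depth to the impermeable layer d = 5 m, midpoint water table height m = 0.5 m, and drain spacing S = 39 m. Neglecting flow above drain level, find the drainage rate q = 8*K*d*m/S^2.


q = 8*K*d*m/S^2
q = 8*0.3*5*0.5/39^2
q = 6.0000 / 1521

0.0039 m/d


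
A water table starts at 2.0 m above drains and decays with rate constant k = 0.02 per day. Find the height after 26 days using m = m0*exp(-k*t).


m = m0 * exp(-k*t)
m = 2.0 * exp(-0.02 * 26)
m = 2.0 * exp(-0.5200)

1.1890 m


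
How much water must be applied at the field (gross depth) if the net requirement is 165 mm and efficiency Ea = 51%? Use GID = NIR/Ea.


Ea = 51% = 0.51
GID = NIR / Ea = 165 / 0.51 = 323.5294 mm

323.5294 mm


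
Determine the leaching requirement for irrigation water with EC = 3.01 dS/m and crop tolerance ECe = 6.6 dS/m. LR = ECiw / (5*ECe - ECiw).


LR = ECiw / (5*ECe - ECiw)
LR = 3.01 / (5*6.6 - 3.01)
LR = 3.01 / 29.9900

0.1004


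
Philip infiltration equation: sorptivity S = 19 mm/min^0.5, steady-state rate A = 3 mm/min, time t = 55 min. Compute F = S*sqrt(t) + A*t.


F = S*sqrt(t) + A*t
F = 19*sqrt(55) + 3*55
F = 19*7.416198 + 165

305.9078 mm


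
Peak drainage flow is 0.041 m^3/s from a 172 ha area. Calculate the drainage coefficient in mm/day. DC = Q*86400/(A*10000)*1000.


DC = Q * 86400 / (A * 10000) * 1000
DC = 0.041 * 86400 / (172 * 10000) * 1000
DC = 3542400.0000 / 1720000

2.0595 mm/day


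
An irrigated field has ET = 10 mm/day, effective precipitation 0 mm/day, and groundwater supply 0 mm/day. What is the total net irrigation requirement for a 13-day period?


Daily deficit = ET - Pe - GW = 10 - 0 - 0 = 10 mm/day
NIR = 10 * 13 = 130 mm

130.0000 mm


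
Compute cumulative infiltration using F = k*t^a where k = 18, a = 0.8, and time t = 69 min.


F = k * t^a = 18 * 69^0.8
F = 18 * 29.585524

532.5394 mm


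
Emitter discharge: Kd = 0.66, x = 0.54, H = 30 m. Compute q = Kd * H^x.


q = Kd * H^x = 0.66 * 30^0.54 = 0.66 * 6.275459

4.1418 L/h


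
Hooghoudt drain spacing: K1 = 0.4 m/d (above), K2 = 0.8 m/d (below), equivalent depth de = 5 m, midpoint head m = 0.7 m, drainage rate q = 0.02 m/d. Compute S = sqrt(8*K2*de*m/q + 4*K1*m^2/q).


S^2 = 8*K2*de*m/q + 4*K1*m^2/q
S^2 = 8*0.8*5*0.7/0.02 + 4*0.4*0.7^2/0.02
S = sqrt(1159.2000)

34.0470 m


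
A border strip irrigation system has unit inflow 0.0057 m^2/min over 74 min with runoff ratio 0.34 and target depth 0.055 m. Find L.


L = q*t/((1+r)*Z)
L = 0.0057*74/((1+0.34)*0.055)
L = 0.4218/0.0737

5.7232 m


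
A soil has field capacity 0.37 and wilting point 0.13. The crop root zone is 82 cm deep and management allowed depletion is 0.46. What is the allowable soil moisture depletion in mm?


SMD = (FC - PWP) * d * MAD * 10
SMD = (0.37 - 0.13) * 82 * 0.46 * 10
SMD = 0.2400 * 82 * 0.46 * 10

90.5280 mm


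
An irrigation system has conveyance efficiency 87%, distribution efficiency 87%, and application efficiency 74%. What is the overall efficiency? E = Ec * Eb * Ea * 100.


Ec = 0.87, Eb = 0.87, Ea = 0.74
E = 0.87 * 0.87 * 0.74 * 100 = 56.0106%

56.0106 %


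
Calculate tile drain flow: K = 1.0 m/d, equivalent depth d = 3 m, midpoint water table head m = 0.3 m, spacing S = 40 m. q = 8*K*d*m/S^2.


q = 8*K*d*m/S^2
q = 8*1.0*3*0.3/40^2
q = 7.2000 / 1600

0.0045 m/d


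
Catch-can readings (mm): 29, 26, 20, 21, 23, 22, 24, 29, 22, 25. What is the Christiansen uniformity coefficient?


mean = 24.100000 mm
MAD = 2.520000 mm
CU = (1 - 2.520000/24.100000)*100

89.5436 %


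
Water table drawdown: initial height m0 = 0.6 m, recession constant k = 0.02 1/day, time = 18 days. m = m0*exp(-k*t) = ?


m = m0 * exp(-k*t)
m = 0.6 * exp(-0.02 * 18)
m = 0.6 * exp(-0.3600)

0.4186 m


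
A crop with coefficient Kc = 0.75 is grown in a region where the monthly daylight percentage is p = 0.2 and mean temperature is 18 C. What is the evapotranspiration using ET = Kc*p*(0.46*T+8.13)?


ET = Kc * p * (0.46*T + 8.13)
ET = 0.75 * 0.2 * (0.46*18 + 8.13)
ET = 0.75 * 0.2 * 16.4100

2.4615 mm/day


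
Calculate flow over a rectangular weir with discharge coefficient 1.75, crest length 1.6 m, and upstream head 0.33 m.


Q = C * L * H^(3/2) = 1.75 * 1.6 * 0.33^1.5 = 1.75 * 1.6 * 0.189571

0.5308 m^3/s


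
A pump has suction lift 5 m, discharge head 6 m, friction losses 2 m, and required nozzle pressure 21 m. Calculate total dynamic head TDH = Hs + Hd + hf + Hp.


TDH = Hs + Hd + hf + Hp = 5 + 6 + 2 + 21 = 34

34 m


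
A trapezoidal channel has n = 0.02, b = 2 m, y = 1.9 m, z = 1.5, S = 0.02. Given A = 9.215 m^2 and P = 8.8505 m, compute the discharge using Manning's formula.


R = A/P = 9.215/8.8505 = 1.041184
Q = (1/0.02) * 9.215 * 1.041184^(2/3) * 0.02^0.5

66.9369 m^3/s


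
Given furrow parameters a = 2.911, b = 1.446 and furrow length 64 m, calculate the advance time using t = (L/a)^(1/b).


t = (L/a)^(1/b)
t = (64/2.911)^(1/1.446)
t = 21.985572^(1/1.446)

8.4756 min


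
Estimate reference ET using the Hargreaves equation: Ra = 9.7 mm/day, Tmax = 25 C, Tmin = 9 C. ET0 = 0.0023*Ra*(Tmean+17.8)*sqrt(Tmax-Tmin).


Tmean = (Tmax + Tmin)/2 = (25 + 9)/2 = 17.0
ET0 = 0.0023 * 9.7 * (17.0 + 17.8) * sqrt(25 - 9)
ET0 = 0.0023 * 9.7 * 34.8 * 4.000000

3.1056 mm/day


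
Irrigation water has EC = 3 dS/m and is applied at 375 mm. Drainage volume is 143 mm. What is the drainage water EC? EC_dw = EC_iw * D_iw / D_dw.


EC_dw = EC_iw * D_iw / D_dw
EC_dw = 3 * 375 / 143
EC_dw = 1125 / 143

7.8671 dS/m


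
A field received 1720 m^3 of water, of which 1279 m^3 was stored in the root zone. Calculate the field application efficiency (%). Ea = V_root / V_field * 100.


Ea = V_root / V_field * 100 = 1279 / 1720 * 100 = 74.3605%

74.3605 %


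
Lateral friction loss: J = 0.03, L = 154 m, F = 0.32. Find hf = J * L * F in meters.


hf = J * L * F = 0.03 * 154 * 0.32 = 1.4784 m

1.4784 m


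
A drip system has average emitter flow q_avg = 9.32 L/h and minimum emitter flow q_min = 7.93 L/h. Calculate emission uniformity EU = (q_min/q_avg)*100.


EU = (q_min/q_avg)*100 = (7.93/9.32)*100 = 85.0858%

85.0858 %


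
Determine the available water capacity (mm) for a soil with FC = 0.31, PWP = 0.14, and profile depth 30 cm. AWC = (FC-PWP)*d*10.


AWC = (FC - PWP) * d * 10
AWC = (0.31 - 0.14) * 30 * 10
AWC = 0.1700 * 30 * 10

51.0000 mm


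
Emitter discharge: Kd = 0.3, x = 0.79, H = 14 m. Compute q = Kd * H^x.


q = Kd * H^x = 0.3 * 14^0.79 = 0.3 * 8.043427

2.4130 L/h


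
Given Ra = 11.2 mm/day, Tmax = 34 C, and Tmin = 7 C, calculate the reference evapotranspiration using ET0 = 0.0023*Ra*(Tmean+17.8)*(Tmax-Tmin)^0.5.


Tmean = (Tmax + Tmin)/2 = (34 + 7)/2 = 20.5
ET0 = 0.0023 * 11.2 * (20.5 + 17.8) * sqrt(34 - 7)
ET0 = 0.0023 * 11.2 * 38.3 * 5.196152

5.1266 mm/day


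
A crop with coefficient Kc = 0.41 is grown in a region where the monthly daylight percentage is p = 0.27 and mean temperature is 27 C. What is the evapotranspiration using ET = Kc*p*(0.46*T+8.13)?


ET = Kc * p * (0.46*T + 8.13)
ET = 0.41 * 0.27 * (0.46*27 + 8.13)
ET = 0.41 * 0.27 * 20.5500

2.2749 mm/day


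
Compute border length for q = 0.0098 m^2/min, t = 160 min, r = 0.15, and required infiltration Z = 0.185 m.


L = q*t/((1+r)*Z)
L = 0.0098*160/((1+0.15)*0.185)
L = 1.568/0.21275

7.3702 m


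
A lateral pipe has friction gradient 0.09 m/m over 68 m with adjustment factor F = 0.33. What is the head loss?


hf = J * L * F = 0.09 * 68 * 0.33 = 2.0196 m

2.0196 m


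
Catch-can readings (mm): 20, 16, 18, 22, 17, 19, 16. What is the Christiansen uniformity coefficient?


mean = 18.285714 mm
MAD = 1.755102 mm
CU = (1 - 1.755102/18.285714)*100

90.4018 %


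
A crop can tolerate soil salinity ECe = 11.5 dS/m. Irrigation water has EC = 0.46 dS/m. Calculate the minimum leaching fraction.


LR = ECiw / (5*ECe - ECiw)
LR = 0.46 / (5*11.5 - 0.46)
LR = 0.46 / 57.0400

0.0081


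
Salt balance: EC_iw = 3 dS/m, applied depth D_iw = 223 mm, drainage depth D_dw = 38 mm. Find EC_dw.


EC_dw = EC_iw * D_iw / D_dw
EC_dw = 3 * 223 / 38
EC_dw = 669 / 38

17.6053 dS/m


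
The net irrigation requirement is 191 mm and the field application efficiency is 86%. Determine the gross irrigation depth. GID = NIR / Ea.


Ea = 86% = 0.86
GID = NIR / Ea = 191 / 0.86 = 222.0930 mm

222.0930 mm


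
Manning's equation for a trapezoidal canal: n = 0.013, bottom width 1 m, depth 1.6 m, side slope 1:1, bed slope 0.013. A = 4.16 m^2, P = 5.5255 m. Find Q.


R = A/P = 4.16/5.5255 = 0.752873
Q = (1/0.013) * 4.16 * 0.752873^(2/3) * 0.013^0.5

30.1951 m^3/s


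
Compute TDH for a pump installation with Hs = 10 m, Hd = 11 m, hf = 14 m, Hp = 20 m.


TDH = Hs + Hd + hf + Hp = 10 + 11 + 14 + 20 = 55

55 m


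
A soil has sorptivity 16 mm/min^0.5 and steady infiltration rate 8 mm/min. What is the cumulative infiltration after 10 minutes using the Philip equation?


F = S*sqrt(t) + A*t
F = 16*sqrt(10) + 8*10
F = 16*3.162278 + 80

130.5964 mm


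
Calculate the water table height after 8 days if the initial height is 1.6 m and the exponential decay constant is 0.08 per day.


m = m0 * exp(-k*t)
m = 1.6 * exp(-0.08 * 8)
m = 1.6 * exp(-0.6400)

0.8437 m


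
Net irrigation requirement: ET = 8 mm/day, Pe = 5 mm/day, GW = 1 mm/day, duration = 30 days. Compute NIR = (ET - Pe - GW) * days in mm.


Daily deficit = ET - Pe - GW = 8 - 5 - 1 = 2 mm/day
NIR = 2 * 30 = 60 mm

60.0000 mm


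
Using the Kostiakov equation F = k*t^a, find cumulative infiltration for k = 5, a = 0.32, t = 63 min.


F = k * t^a = 5 * 63^0.32
F = 5 * 3.765208

18.8260 mm


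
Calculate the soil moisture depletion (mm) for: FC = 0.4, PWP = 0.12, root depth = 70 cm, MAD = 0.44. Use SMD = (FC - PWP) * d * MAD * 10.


SMD = (FC - PWP) * d * MAD * 10
SMD = (0.4 - 0.12) * 70 * 0.44 * 10
SMD = 0.2800 * 70 * 0.44 * 10

86.2400 mm


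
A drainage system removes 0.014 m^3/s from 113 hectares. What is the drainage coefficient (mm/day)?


DC = Q * 86400 / (A * 10000) * 1000
DC = 0.014 * 86400 / (113 * 10000) * 1000
DC = 1209600.0000 / 1130000

1.0704 mm/day


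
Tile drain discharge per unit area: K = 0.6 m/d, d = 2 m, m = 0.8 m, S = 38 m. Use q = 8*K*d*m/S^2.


q = 8*K*d*m/S^2
q = 8*0.6*2*0.8/38^2
q = 7.6800 / 1444

0.0053 m/d


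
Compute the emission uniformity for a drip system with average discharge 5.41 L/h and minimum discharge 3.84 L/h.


EU = (q_min/q_avg)*100 = (3.84/5.41)*100 = 70.9797%

70.9797 %


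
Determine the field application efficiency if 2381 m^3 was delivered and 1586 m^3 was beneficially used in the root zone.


Ea = V_root / V_field * 100 = 1586 / 2381 * 100 = 66.6107%

66.6107 %


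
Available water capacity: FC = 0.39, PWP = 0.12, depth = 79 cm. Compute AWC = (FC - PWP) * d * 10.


AWC = (FC - PWP) * d * 10
AWC = (0.39 - 0.12) * 79 * 10
AWC = 0.2700 * 79 * 10

213.3000 mm


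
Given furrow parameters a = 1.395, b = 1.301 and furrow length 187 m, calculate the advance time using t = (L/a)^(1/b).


t = (L/a)^(1/b)
t = (187/1.395)^(1/1.301)
t = 134.050179^(1/1.301)

43.1620 min


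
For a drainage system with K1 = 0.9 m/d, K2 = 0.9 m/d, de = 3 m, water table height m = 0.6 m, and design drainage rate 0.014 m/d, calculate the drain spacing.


S^2 = 8*K2*de*m/q + 4*K1*m^2/q
S^2 = 8*0.9*3*0.6/0.014 + 4*0.9*0.6^2/0.014
S = sqrt(1018.2857)

31.9106 m


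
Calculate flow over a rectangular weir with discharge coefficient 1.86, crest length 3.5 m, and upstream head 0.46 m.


Q = C * L * H^(3/2) = 1.86 * 3.5 * 0.46^1.5 = 1.86 * 3.5 * 0.311987

2.0310 m^3/s


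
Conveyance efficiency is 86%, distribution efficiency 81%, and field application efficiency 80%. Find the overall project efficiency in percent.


Ec = 0.86, Eb = 0.81, Ea = 0.8
E = 0.86 * 0.81 * 0.8 * 100 = 55.7280%

55.7280 %


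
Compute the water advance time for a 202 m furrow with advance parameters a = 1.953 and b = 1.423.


t = (L/a)^(1/b)
t = (202/1.953)^(1/1.423)
t = 103.430620^(1/1.423)

26.0481 min


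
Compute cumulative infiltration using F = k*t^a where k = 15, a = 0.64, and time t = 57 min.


F = k * t^a = 15 * 57^0.64
F = 15 * 13.297191

199.4579 mm


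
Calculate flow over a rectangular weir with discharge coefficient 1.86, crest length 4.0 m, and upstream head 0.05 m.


Q = C * L * H^(3/2) = 1.86 * 4.0 * 0.05^1.5 = 1.86 * 4.0 * 0.011180

0.0832 m^3/s


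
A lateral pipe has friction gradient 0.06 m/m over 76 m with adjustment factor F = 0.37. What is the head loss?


hf = J * L * F = 0.06 * 76 * 0.37 = 1.6872 m

1.6872 m


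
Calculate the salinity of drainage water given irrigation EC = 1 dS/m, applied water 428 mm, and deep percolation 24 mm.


EC_dw = EC_iw * D_iw / D_dw
EC_dw = 1 * 428 / 24
EC_dw = 428 / 24

17.8333 dS/m


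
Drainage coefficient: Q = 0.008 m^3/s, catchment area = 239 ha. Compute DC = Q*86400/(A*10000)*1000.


DC = Q * 86400 / (A * 10000) * 1000
DC = 0.008 * 86400 / (239 * 10000) * 1000
DC = 691200.0000 / 2390000

0.2892 mm/day


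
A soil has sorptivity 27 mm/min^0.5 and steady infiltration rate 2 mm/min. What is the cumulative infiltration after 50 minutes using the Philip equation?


F = S*sqrt(t) + A*t
F = 27*sqrt(50) + 2*50
F = 27*7.071068 + 100

290.9188 mm


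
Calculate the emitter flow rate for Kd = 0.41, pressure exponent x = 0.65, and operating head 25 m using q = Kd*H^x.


q = Kd * H^x = 0.41 * 25^0.65 = 0.41 * 8.103283

3.3223 L/h


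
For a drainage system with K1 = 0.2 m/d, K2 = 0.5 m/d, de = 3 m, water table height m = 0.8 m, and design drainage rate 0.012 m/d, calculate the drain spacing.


S^2 = 8*K2*de*m/q + 4*K1*m^2/q
S^2 = 8*0.5*3*0.8/0.012 + 4*0.2*0.8^2/0.012
S = sqrt(842.6667)

29.0287 m


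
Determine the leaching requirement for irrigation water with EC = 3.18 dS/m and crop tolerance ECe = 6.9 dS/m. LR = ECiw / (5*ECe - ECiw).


LR = ECiw / (5*ECe - ECiw)
LR = 3.18 / (5*6.9 - 3.18)
LR = 3.18 / 31.3200

0.1015


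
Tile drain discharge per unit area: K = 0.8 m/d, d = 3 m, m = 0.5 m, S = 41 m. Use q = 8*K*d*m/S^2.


q = 8*K*d*m/S^2
q = 8*0.8*3*0.5/41^2
q = 9.6000 / 1681

0.0057 m/d


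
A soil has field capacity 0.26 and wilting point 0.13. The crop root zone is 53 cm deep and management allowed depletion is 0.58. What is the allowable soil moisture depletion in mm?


SMD = (FC - PWP) * d * MAD * 10
SMD = (0.26 - 0.13) * 53 * 0.58 * 10
SMD = 0.1300 * 53 * 0.58 * 10

39.9620 mm


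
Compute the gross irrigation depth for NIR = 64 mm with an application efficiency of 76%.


Ea = 76% = 0.76
GID = NIR / Ea = 64 / 0.76 = 84.2105 mm

84.2105 mm


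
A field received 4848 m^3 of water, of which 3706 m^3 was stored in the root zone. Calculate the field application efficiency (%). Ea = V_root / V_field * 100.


Ea = V_root / V_field * 100 = 3706 / 4848 * 100 = 76.4439%

76.4439 %


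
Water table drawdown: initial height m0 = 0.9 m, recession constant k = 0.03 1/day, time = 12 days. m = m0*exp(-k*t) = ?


m = m0 * exp(-k*t)
m = 0.9 * exp(-0.03 * 12)
m = 0.9 * exp(-0.3600)

0.6279 m


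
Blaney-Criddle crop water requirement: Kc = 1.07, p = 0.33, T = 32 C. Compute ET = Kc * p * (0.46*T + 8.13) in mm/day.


ET = Kc * p * (0.46*T + 8.13)
ET = 1.07 * 0.33 * (0.46*32 + 8.13)
ET = 1.07 * 0.33 * 22.8500

8.0683 mm/day


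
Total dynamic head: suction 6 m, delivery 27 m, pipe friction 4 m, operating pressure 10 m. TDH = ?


TDH = Hs + Hd + hf + Hp = 6 + 27 + 4 + 10 = 47

47 m


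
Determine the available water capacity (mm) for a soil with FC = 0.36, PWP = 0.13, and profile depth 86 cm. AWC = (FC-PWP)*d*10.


AWC = (FC - PWP) * d * 10
AWC = (0.36 - 0.13) * 86 * 10
AWC = 0.2300 * 86 * 10

197.8000 mm


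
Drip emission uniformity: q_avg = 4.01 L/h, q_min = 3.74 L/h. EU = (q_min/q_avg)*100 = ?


EU = (q_min/q_avg)*100 = (3.74/4.01)*100 = 93.2668%

93.2668 %


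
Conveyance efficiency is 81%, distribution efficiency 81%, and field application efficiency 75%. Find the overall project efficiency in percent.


Ec = 0.81, Eb = 0.81, Ea = 0.75
E = 0.81 * 0.81 * 0.75 * 100 = 49.2075%

49.2075 %


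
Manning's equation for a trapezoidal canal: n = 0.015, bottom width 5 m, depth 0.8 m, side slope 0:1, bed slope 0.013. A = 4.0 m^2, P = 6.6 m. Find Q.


R = A/P = 4.0/6.6 = 0.606061
Q = (1/0.015) * 4.0 * 0.606061^(2/3) * 0.013^0.5

21.7747 m^3/s


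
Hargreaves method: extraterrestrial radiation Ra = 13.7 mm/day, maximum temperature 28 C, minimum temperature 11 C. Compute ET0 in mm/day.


Tmean = (Tmax + Tmin)/2 = (28 + 11)/2 = 19.5
ET0 = 0.0023 * 13.7 * (19.5 + 17.8) * sqrt(28 - 11)
ET0 = 0.0023 * 13.7 * 37.3 * 4.123106

4.8460 mm/day


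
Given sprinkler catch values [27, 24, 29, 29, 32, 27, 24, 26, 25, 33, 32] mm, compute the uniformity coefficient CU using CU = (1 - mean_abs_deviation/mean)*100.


mean = 28.000000 mm
MAD = 2.727273 mm
CU = (1 - 2.727273/28.000000)*100

90.2597 %


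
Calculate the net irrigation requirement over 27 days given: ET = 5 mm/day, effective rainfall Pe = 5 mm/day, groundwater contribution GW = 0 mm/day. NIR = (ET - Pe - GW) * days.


Daily deficit = ET - Pe - GW = 5 - 5 - 0 = 0 mm/day
NIR = 0 * 27 = 0 mm

0 mm


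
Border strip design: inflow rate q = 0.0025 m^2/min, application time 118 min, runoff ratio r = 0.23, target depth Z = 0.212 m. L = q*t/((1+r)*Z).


L = q*t/((1+r)*Z)
L = 0.0025*118/((1+0.23)*0.212)
L = 0.295/0.26076

1.1313 m


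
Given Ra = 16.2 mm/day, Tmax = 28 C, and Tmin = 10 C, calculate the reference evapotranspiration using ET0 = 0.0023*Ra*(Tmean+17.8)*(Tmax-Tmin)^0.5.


Tmean = (Tmax + Tmin)/2 = (28 + 10)/2 = 19.0
ET0 = 0.0023 * 16.2 * (19.0 + 17.8) * sqrt(28 - 10)
ET0 = 0.0023 * 16.2 * 36.8 * 4.242641

5.8174 mm/day


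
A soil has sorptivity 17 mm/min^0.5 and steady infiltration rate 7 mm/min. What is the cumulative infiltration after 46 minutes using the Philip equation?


F = S*sqrt(t) + A*t
F = 17*sqrt(46) + 7*46
F = 17*6.782330 + 322

437.2996 mm


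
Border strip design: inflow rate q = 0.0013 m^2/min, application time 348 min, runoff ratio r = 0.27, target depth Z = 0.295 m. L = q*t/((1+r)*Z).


L = q*t/((1+r)*Z)
L = 0.0013*348/((1+0.27)*0.295)
L = 0.4524/0.37465

1.2075 m


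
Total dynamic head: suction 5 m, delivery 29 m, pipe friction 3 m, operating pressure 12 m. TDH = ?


TDH = Hs + Hd + hf + Hp = 5 + 29 + 3 + 12 = 49

49 m


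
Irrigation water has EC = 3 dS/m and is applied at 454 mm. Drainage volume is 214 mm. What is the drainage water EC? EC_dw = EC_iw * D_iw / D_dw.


EC_dw = EC_iw * D_iw / D_dw
EC_dw = 3 * 454 / 214
EC_dw = 1362 / 214

6.3645 dS/m


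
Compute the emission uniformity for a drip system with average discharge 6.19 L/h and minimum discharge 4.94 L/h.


EU = (q_min/q_avg)*100 = (4.94/6.19)*100 = 79.8061%

79.8061 %


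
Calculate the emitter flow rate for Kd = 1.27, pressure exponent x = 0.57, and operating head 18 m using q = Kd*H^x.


q = Kd * H^x = 1.27 * 18^0.57 = 1.27 * 5.194040

6.5964 L/h


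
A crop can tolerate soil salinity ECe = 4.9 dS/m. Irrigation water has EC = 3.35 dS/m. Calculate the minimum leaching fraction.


LR = ECiw / (5*ECe - ECiw)
LR = 3.35 / (5*4.9 - 3.35)
LR = 3.35 / 21.1500

0.1584


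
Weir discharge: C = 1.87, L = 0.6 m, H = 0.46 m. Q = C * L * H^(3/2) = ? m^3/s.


Q = C * L * H^(3/2) = 1.87 * 0.6 * 0.46^1.5 = 1.87 * 0.6 * 0.311987

0.3500 m^3/s


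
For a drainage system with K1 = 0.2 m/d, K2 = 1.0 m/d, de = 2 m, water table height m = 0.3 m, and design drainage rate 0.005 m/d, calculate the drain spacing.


S^2 = 8*K2*de*m/q + 4*K1*m^2/q
S^2 = 8*1.0*2*0.3/0.005 + 4*0.2*0.3^2/0.005
S = sqrt(974.4000)

31.2154 m


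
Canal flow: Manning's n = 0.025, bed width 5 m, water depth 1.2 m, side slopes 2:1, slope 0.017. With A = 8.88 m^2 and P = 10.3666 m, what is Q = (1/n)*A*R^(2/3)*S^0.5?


R = A/P = 8.88/10.3666 = 0.856597
Q = (1/0.025) * 8.88 * 0.856597^(2/3) * 0.017^0.5

41.7717 m^3/s


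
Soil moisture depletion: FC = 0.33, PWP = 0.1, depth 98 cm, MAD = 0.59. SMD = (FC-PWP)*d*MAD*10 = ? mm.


SMD = (FC - PWP) * d * MAD * 10
SMD = (0.33 - 0.1) * 98 * 0.59 * 10
SMD = 0.2300 * 98 * 0.59 * 10

132.9860 mm


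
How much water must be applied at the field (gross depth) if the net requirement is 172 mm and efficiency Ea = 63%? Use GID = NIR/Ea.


Ea = 63% = 0.63
GID = NIR / Ea = 172 / 0.63 = 273.0159 mm

273.0159 mm


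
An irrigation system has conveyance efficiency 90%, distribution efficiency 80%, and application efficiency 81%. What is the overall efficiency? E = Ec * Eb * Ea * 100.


Ec = 0.9, Eb = 0.8, Ea = 0.81
E = 0.9 * 0.8 * 0.81 * 100 = 58.3200%

58.3200 %


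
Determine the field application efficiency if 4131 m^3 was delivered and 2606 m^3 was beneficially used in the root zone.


Ea = V_root / V_field * 100 = 2606 / 4131 * 100 = 63.0840%

63.0840 %


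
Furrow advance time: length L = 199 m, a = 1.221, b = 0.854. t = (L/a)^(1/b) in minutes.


t = (L/a)^(1/b)
t = (199/1.221)^(1/0.854)
t = 162.981163^(1/0.854)

389.3362 min


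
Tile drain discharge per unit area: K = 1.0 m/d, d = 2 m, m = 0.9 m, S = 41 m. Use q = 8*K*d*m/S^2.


q = 8*K*d*m/S^2
q = 8*1.0*2*0.9/41^2
q = 14.4000 / 1681

0.0086 m/d


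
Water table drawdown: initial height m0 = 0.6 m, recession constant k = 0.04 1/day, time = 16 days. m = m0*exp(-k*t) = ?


m = m0 * exp(-k*t)
m = 0.6 * exp(-0.04 * 16)
m = 0.6 * exp(-0.6400)

0.3164 m


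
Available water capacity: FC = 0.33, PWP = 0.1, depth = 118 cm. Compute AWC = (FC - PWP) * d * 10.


AWC = (FC - PWP) * d * 10
AWC = (0.33 - 0.1) * 118 * 10
AWC = 0.2300 * 118 * 10

271.4000 mm


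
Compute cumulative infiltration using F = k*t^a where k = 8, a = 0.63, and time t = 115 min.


F = k * t^a = 8 * 115^0.63
F = 8 * 19.871911

158.9753 mm


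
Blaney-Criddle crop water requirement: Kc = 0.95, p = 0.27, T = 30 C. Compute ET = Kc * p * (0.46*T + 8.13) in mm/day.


ET = Kc * p * (0.46*T + 8.13)
ET = 0.95 * 0.27 * (0.46*30 + 8.13)
ET = 0.95 * 0.27 * 21.9300

5.6250 mm/day


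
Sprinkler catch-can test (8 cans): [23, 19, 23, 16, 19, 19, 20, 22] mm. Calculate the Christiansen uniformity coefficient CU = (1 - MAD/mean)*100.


mean = 20.125000 mm
MAD = 1.906250 mm
CU = (1 - 1.906250/20.125000)*100

90.5280 %


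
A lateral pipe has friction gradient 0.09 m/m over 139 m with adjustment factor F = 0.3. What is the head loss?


hf = J * L * F = 0.09 * 139 * 0.3 = 3.7530 m

3.7530 m


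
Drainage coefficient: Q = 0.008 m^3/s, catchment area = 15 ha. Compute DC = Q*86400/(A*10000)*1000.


DC = Q * 86400 / (A * 10000) * 1000
DC = 0.008 * 86400 / (15 * 10000) * 1000
DC = 691200.0000 / 150000

4.6080 mm/day


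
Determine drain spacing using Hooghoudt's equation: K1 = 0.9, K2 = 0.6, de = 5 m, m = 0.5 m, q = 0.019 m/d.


S^2 = 8*K2*de*m/q + 4*K1*m^2/q
S^2 = 8*0.6*5*0.5/0.019 + 4*0.9*0.5^2/0.019
S = sqrt(678.9474)

26.0566 m


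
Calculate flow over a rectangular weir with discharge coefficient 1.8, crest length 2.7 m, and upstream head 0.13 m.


Q = C * L * H^(3/2) = 1.8 * 2.7 * 0.13^1.5 = 1.8 * 2.7 * 0.046872

0.2278 m^3/s


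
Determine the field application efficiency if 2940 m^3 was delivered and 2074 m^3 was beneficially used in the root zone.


Ea = V_root / V_field * 100 = 2074 / 2940 * 100 = 70.5442%

70.5442 %


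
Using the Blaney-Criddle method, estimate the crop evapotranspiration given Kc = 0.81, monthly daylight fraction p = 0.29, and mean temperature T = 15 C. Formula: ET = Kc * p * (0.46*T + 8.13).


ET = Kc * p * (0.46*T + 8.13)
ET = 0.81 * 0.29 * (0.46*15 + 8.13)
ET = 0.81 * 0.29 * 15.0300

3.5305 mm/day


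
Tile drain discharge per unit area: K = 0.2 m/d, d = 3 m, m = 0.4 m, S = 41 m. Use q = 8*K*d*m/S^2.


q = 8*K*d*m/S^2
q = 8*0.2*3*0.4/41^2
q = 1.9200 / 1681

0.0011 m/d


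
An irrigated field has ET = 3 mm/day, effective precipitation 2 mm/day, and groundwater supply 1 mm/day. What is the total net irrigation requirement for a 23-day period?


Daily deficit = ET - Pe - GW = 3 - 2 - 1 = 0 mm/day
NIR = 0 * 23 = 0 mm

0 mm


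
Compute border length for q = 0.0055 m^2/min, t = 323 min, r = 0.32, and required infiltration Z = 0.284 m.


L = q*t/((1+r)*Z)
L = 0.0055*323/((1+0.32)*0.284)
L = 1.7765/0.37488

4.7388 m


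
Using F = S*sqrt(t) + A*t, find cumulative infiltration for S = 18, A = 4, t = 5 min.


F = S*sqrt(t) + A*t
F = 18*sqrt(5) + 4*5
F = 18*2.236068 + 20

60.2492 mm


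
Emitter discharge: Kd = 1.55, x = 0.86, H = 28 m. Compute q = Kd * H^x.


q = Kd * H^x = 1.55 * 28^0.86 = 1.55 * 17.561269

27.2200 L/h


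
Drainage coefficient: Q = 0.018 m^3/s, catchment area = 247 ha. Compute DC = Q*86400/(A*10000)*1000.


DC = Q * 86400 / (A * 10000) * 1000
DC = 0.018 * 86400 / (247 * 10000) * 1000
DC = 1555200.0000 / 2470000

0.6296 mm/day


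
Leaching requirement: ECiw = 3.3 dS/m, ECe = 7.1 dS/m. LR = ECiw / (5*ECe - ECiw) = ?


LR = ECiw / (5*ECe - ECiw)
LR = 3.3 / (5*7.1 - 3.3)
LR = 3.3 / 32.2000

0.1025


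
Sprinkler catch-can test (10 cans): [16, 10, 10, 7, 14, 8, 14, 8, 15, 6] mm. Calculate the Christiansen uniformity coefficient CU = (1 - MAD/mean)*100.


mean = 10.800000 mm
MAD = 3.160000 mm
CU = (1 - 3.160000/10.800000)*100

70.7407 %


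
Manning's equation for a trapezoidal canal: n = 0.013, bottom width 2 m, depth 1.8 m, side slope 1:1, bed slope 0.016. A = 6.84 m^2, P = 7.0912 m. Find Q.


R = A/P = 6.84/7.0912 = 0.964576
Q = (1/0.013) * 6.84 * 0.964576^(2/3) * 0.016^0.5

64.9726 m^3/s


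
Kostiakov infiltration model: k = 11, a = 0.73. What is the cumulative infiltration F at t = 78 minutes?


F = k * t^a = 11 * 78^0.73
F = 11 * 24.056313

264.6194 mm


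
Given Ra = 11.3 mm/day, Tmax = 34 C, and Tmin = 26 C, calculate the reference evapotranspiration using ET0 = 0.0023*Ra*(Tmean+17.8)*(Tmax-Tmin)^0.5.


Tmean = (Tmax + Tmin)/2 = (34 + 26)/2 = 30.0
ET0 = 0.0023 * 11.3 * (30.0 + 17.8) * sqrt(34 - 26)
ET0 = 0.0023 * 11.3 * 47.8 * 2.828427

3.5138 mm/day


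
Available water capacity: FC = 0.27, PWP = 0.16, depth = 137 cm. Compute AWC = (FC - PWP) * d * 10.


AWC = (FC - PWP) * d * 10
AWC = (0.27 - 0.16) * 137 * 10
AWC = 0.1100 * 137 * 10

150.7000 mm


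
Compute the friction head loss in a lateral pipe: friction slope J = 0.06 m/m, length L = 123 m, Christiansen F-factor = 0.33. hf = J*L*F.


hf = J * L * F = 0.06 * 123 * 0.33 = 2.4354 m

2.4354 m


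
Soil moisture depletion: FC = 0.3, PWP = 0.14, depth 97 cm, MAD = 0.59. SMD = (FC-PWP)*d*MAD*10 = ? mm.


SMD = (FC - PWP) * d * MAD * 10
SMD = (0.3 - 0.14) * 97 * 0.59 * 10
SMD = 0.1600 * 97 * 0.59 * 10

91.5680 mm


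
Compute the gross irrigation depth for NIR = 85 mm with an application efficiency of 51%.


Ea = 51% = 0.51
GID = NIR / Ea = 85 / 0.51 = 166.6667 mm

166.6667 mm


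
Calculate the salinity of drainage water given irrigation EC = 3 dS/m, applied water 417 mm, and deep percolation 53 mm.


EC_dw = EC_iw * D_iw / D_dw
EC_dw = 3 * 417 / 53
EC_dw = 1251 / 53

23.6038 dS/m


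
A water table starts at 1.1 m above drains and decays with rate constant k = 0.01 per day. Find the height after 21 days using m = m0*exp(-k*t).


m = m0 * exp(-k*t)
m = 1.1 * exp(-0.01 * 21)
m = 1.1 * exp(-0.2100)

0.8916 m


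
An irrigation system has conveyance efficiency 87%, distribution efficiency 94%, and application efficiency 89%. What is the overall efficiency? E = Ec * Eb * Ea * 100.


Ec = 0.87, Eb = 0.94, Ea = 0.89
E = 0.87 * 0.94 * 0.89 * 100 = 72.7842%

72.7842 %


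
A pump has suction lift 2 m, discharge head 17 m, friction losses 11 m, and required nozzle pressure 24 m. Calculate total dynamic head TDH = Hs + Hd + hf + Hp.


TDH = Hs + Hd + hf + Hp = 2 + 17 + 11 + 24 = 54

54 m


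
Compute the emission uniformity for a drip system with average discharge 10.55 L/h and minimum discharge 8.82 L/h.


EU = (q_min/q_avg)*100 = (8.82/10.55)*100 = 83.6019%

83.6019 %


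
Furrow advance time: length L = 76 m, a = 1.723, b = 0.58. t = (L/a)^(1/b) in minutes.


t = (L/a)^(1/b)
t = (76/1.723)^(1/0.58)
t = 44.109112^(1/0.58)

684.5318 min


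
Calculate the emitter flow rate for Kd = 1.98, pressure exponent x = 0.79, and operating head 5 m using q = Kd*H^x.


q = Kd * H^x = 1.98 * 5^0.79 = 1.98 * 3.566041

7.0608 L/h


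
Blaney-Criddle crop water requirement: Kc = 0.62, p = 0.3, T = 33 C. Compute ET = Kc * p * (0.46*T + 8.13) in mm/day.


ET = Kc * p * (0.46*T + 8.13)
ET = 0.62 * 0.3 * (0.46*33 + 8.13)
ET = 0.62 * 0.3 * 23.3100

4.3357 mm/day


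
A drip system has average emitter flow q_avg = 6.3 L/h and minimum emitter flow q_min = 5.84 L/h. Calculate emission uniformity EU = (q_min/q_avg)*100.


EU = (q_min/q_avg)*100 = (5.84/6.3)*100 = 92.6984%

92.6984 %


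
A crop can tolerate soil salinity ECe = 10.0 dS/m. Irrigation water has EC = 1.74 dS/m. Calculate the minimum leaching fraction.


LR = ECiw / (5*ECe - ECiw)
LR = 1.74 / (5*10.0 - 1.74)
LR = 1.74 / 48.2600

0.0361


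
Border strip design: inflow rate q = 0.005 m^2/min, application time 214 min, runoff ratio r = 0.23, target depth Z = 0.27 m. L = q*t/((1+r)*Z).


L = q*t/((1+r)*Z)
L = 0.005*214/((1+0.23)*0.27)
L = 1.07/0.3321

3.2219 m


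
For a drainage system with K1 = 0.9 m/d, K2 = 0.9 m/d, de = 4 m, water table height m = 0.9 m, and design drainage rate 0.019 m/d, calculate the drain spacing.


S^2 = 8*K2*de*m/q + 4*K1*m^2/q
S^2 = 8*0.9*4*0.9/0.019 + 4*0.9*0.9^2/0.019
S = sqrt(1517.6842)

38.9575 m


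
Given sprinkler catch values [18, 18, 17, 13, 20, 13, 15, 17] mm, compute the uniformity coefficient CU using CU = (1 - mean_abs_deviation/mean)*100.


mean = 16.375000 mm
MAD = 2.031250 mm
CU = (1 - 2.031250/16.375000)*100

87.5954 %


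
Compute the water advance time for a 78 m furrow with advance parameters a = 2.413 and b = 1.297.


t = (L/a)^(1/b)
t = (78/2.413)^(1/1.297)
t = 32.324907^(1/1.297)

14.5837 min


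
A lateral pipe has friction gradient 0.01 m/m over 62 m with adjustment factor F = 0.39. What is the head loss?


hf = J * L * F = 0.01 * 62 * 0.39 = 0.2418 m

0.2418 m


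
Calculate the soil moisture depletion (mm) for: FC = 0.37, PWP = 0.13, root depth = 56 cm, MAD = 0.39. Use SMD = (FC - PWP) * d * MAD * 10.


SMD = (FC - PWP) * d * MAD * 10
SMD = (0.37 - 0.13) * 56 * 0.39 * 10
SMD = 0.2400 * 56 * 0.39 * 10

52.4160 mm


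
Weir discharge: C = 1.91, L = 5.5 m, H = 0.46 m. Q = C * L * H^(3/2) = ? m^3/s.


Q = C * L * H^(3/2) = 1.91 * 5.5 * 0.46^1.5 = 1.91 * 5.5 * 0.311987

3.2774 m^3/s


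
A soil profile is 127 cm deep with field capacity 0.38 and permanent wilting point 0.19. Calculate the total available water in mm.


AWC = (FC - PWP) * d * 10
AWC = (0.38 - 0.19) * 127 * 10
AWC = 0.1900 * 127 * 10

241.3000 mm


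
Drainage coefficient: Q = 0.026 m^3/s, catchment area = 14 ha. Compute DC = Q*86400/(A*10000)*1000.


DC = Q * 86400 / (A * 10000) * 1000
DC = 0.026 * 86400 / (14 * 10000) * 1000
DC = 2246400.0000 / 140000

16.0457 mm/day


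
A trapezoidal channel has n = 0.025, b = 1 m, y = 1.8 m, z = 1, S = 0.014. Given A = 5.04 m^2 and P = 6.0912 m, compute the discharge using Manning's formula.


R = A/P = 5.04/6.0912 = 0.827423
Q = (1/0.025) * 5.04 * 0.827423^(2/3) * 0.014^0.5

21.0236 m^3/s


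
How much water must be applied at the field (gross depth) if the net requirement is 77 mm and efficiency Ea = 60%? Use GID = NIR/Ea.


Ea = 60% = 0.6
GID = NIR / Ea = 77 / 0.6 = 128.3333 mm

128.3333 mm


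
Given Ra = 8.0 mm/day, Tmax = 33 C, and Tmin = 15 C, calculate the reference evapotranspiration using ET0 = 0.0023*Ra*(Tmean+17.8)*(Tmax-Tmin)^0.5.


Tmean = (Tmax + Tmin)/2 = (33 + 15)/2 = 24.0
ET0 = 0.0023 * 8.0 * (24.0 + 17.8) * sqrt(33 - 15)
ET0 = 0.0023 * 8.0 * 41.8 * 4.242641

3.2631 mm/day


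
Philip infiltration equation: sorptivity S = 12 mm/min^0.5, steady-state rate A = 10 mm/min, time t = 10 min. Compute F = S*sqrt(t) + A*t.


F = S*sqrt(t) + A*t
F = 12*sqrt(10) + 10*10
F = 12*3.162278 + 100

137.9473 mm


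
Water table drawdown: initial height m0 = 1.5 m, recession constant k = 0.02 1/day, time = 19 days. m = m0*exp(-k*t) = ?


m = m0 * exp(-k*t)
m = 1.5 * exp(-0.02 * 19)
m = 1.5 * exp(-0.3800)

1.0258 m


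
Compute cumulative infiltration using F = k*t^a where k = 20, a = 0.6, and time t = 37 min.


F = k * t^a = 20 * 37^0.6
F = 20 * 8.728127

174.5625 mm


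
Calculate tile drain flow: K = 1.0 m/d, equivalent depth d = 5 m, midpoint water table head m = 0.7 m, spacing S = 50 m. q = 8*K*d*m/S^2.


q = 8*K*d*m/S^2
q = 8*1.0*5*0.7/50^2
q = 28.0000 / 2500

0.0112 m/d


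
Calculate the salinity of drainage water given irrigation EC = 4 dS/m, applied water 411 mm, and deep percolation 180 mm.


EC_dw = EC_iw * D_iw / D_dw
EC_dw = 4 * 411 / 180
EC_dw = 1644 / 180

9.1333 dS/m


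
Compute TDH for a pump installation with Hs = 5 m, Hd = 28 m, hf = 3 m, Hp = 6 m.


TDH = Hs + Hd + hf + Hp = 5 + 28 + 3 + 6 = 42

42 m


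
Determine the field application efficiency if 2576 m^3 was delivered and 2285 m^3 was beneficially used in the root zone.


Ea = V_root / V_field * 100 = 2285 / 2576 * 100 = 88.7034%

88.7034 %


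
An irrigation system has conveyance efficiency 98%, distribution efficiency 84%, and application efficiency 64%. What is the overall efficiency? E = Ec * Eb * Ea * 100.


Ec = 0.98, Eb = 0.84, Ea = 0.64
E = 0.98 * 0.84 * 0.64 * 100 = 52.6848%

52.6848 %


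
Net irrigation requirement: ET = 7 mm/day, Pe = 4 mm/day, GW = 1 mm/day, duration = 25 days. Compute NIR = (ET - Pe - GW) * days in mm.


Daily deficit = ET - Pe - GW = 7 - 4 - 1 = 2 mm/day
NIR = 2 * 25 = 50 mm

50.0000 mm


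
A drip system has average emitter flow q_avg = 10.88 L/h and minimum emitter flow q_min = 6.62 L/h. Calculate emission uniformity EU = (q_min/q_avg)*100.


EU = (q_min/q_avg)*100 = (6.62/10.88)*100 = 60.8456%

60.8456 %


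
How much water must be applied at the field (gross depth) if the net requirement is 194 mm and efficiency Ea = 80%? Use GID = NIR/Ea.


Ea = 80% = 0.8
GID = NIR / Ea = 194 / 0.8 = 242.5000 mm

242.5000 mm


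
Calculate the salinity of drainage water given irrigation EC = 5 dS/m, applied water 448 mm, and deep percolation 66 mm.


EC_dw = EC_iw * D_iw / D_dw
EC_dw = 5 * 448 / 66
EC_dw = 2240 / 66

33.9394 dS/m


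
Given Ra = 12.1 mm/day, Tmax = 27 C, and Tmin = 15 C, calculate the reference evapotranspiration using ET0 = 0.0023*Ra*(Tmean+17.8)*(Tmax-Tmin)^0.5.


Tmean = (Tmax + Tmin)/2 = (27 + 15)/2 = 21.0
ET0 = 0.0023 * 12.1 * (21.0 + 17.8) * sqrt(27 - 15)
ET0 = 0.0023 * 12.1 * 38.8 * 3.464102

3.7406 mm/day


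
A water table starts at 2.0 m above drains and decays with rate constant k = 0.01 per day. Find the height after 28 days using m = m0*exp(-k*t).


m = m0 * exp(-k*t)
m = 2.0 * exp(-0.01 * 28)
m = 2.0 * exp(-0.2800)

1.5116 m


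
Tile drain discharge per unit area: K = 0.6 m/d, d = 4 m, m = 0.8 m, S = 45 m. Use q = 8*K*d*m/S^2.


q = 8*K*d*m/S^2
q = 8*0.6*4*0.8/45^2
q = 15.3600 / 2025

0.0076 m/d


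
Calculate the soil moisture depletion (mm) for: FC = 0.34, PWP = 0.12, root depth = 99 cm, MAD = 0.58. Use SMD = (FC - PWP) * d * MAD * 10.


SMD = (FC - PWP) * d * MAD * 10
SMD = (0.34 - 0.12) * 99 * 0.58 * 10
SMD = 0.2200 * 99 * 0.58 * 10

126.3240 mm


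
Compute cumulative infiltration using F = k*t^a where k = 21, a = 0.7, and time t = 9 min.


F = k * t^a = 21 * 9^0.7
F = 21 * 4.655537

97.7663 mm


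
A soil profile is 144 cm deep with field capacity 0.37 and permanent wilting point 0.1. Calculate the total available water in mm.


AWC = (FC - PWP) * d * 10
AWC = (0.37 - 0.1) * 144 * 10
AWC = 0.2700 * 144 * 10

388.8000 mm


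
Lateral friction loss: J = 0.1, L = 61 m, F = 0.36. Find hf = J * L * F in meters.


hf = J * L * F = 0.1 * 61 * 0.36 = 2.1960 m

2.1960 m


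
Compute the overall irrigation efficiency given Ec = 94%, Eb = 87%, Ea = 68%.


Ec = 0.94, Eb = 0.87, Ea = 0.68
E = 0.94 * 0.87 * 0.68 * 100 = 55.6104%

55.6104 %


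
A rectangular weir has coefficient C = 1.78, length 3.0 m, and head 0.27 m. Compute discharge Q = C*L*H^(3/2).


Q = C * L * H^(3/2) = 1.78 * 3.0 * 0.27^1.5 = 1.78 * 3.0 * 0.140296

0.7492 m^3/s


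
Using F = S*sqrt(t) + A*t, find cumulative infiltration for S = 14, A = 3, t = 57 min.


F = S*sqrt(t) + A*t
F = 14*sqrt(57) + 3*57
F = 14*7.549834 + 171

276.6977 mm


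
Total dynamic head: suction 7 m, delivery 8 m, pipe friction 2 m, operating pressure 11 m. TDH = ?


TDH = Hs + Hd + hf + Hp = 7 + 8 + 2 + 11 = 28

28 m


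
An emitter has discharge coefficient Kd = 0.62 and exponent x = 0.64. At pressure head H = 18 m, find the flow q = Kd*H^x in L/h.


q = Kd * H^x = 0.62 * 18^0.64 = 0.62 * 6.358789

3.9424 L/h


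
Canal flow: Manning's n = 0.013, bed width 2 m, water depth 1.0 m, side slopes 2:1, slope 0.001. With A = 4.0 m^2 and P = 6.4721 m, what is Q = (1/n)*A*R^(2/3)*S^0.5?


R = A/P = 4.0/6.4721 = 0.618037
Q = (1/0.013) * 4.0 * 0.618037^(2/3) * 0.001^0.5

7.0598 m^3/s
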